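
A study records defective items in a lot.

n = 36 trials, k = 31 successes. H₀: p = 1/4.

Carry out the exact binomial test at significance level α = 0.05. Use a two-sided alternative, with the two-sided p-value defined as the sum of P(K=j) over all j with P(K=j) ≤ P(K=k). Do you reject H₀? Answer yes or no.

reject H₀: yes

Exact binomial: n=36, k=31, p₀=1/4=0.2500
P(X=j) = C(n,j)·p₀^j·(1−p₀)^(n−j); p = Σ P(X=j) over j with P(X=j) ≤ P(X=31)
p-value (two-sided) = 0.00000
At α=0.05: p < α → reject H₀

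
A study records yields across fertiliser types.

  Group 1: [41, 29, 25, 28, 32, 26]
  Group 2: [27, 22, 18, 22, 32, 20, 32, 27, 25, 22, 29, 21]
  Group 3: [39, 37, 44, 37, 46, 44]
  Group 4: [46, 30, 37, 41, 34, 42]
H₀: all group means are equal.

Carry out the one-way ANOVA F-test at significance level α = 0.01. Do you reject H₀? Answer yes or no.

Group means [30.17, 24.75, 41.17, 38.33], grand mean 31.833
SSB = Σnᵢ(x̄ᵢ−x̄)² = 1394.917; SSW = ΣΣ(x−x̄ᵢ)² = 657.250
MSB = 1394.917/3 = 464.9722; MSW = 657.250/26 = 25.2788
F = MSB/MSW = 18.3937
df = (3, 26)
p-value (upper-tail) = 0.00000
At α=0.01: p < α → reject H₀

reject H₀: yes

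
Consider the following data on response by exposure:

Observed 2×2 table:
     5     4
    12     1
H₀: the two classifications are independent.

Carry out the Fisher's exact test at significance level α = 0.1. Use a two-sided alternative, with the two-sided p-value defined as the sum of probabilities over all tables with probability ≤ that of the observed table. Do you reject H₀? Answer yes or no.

Margins: r₁=9, r₂=13, c₁=17, c₂=5, n=22
p_obs = C(9,5)·C(13,12)/C(22,17); sum pmf over tables with pmf ≤ p_obs
p-value (two-sided) = 0.11586
At α=0.1: p ≥ α → fail to reject H₀

reject H₀: no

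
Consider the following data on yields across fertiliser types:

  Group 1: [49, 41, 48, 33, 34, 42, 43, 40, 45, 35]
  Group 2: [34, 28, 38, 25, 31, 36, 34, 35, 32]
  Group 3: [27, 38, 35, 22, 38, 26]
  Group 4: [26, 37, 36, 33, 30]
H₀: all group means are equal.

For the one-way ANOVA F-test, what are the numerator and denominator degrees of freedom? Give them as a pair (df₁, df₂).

k = 4 groups, N = 30 total
df = (k−1, N−k) = (4−1, 30−4) = (3, 26)

degrees of freedom = [3, 26]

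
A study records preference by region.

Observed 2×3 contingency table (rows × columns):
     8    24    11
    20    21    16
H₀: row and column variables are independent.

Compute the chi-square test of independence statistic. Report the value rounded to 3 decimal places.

Row totals [43, 57], col totals [28, 45, 27], n=100
χ² = (8−12.04)²/12.04 + (24−19.35)²/19.35 + (11−11.61)²/11.61 + (20−15.96)²/15.96 + (21−25.65)²/25.65 + (16−15.39)²/15.39 = 4.3949
df = 2

test statistic = 4.395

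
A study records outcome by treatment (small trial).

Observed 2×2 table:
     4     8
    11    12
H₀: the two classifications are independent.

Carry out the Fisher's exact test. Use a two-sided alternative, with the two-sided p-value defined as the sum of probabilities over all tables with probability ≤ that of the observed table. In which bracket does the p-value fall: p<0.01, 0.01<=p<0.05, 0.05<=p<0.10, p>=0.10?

p-value bracket: p>=0.10

Margins: r₁=12, r₂=23, c₁=15, c₂=20, n=35
p_obs = C(12,4)·C(23,11)/C(35,15); sum pmf over tables with pmf ≤ p_obs
p-value (two-sided) = 0.48854
→ bracket: p>=0.10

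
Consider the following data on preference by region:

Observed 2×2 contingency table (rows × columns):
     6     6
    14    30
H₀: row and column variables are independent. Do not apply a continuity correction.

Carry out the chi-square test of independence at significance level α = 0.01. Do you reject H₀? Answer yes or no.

Row totals [12, 44], col totals [20, 36], n=56
χ² = (6−4.29)²/4.29 + (6−7.71)²/7.71 + (14−15.71)²/15.71 + (30−28.29)²/28.29 = 1.3576
df = 1
p-value (upper-tail) = 0.24396
At α=0.01: p ≥ α → fail to reject H₀

reject H₀: no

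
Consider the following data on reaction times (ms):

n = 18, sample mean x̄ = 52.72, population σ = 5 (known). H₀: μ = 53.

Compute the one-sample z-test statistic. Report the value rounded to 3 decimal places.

SE = σ/√n = 5/√18 = 1.1785
z = (x̄−μ₀)/SE = (52.72−53)/1.1785 = -0.2376

test statistic = -0.238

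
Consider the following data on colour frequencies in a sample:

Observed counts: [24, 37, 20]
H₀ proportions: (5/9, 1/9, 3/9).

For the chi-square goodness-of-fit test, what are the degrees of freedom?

degrees of freedom = 2

df = k − 1 = 3 − 1 = 2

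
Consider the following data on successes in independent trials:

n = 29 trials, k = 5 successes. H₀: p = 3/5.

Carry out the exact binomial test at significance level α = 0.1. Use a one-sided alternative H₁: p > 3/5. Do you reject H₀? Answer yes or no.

Exact binomial: n=29, k=5, p₀=3/5=0.6000
P(X≥5) from Σ C(n,i)·p₀^i·(1−p₀)^(n−i)
p-value (one-sided, H₁ greater) = 1.00000
At α=0.1: p ≥ α → fail to reject H₀

reject H₀: no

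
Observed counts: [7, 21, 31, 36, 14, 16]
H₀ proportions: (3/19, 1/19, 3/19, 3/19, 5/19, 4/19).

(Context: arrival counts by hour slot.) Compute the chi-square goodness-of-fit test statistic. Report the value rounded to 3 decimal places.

test statistic = 74.556

n = 125; E_i = n·p_i = [19.74, 6.58, 19.74, 19.74, 32.89, 26.32]
χ² = (7−19.74)²/19.74 + (21−6.58)²/6.58 + (31−19.74)²/19.74 + (36−19.74)²/19.74 + (14−32.89)²/32.89 + (16−26.32)²/26.32 = 74.5557
df = 5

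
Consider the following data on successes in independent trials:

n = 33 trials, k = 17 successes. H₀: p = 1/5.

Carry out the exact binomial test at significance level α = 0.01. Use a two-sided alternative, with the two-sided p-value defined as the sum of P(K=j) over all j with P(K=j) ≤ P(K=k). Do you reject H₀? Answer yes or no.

reject H₀: yes

Exact binomial: n=33, k=17, p₀=1/5=0.2000
P(X=j) = C(n,j)·p₀^j·(1−p₀)^(n−j); p = Σ P(X=j) over j with P(X=j) ≤ P(X=17)
p-value (two-sided) = 0.00005
At α=0.01: p < α → reject H₀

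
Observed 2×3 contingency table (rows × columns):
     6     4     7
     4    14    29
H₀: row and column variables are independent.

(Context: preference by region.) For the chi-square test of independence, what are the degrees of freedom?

degrees of freedom = 2

df = (r−1)(c−1) = (2−1)·(3−1) = 2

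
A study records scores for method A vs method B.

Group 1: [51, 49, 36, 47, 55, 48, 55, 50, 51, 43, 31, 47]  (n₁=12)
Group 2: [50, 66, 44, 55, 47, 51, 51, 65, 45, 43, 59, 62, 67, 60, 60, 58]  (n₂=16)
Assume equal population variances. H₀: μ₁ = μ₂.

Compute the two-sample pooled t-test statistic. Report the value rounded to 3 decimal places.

test statistic = -2.813

x̄₁=46.917, s₁=7.179, n₁=12
x̄₂=55.188, s₂=8.060, n₂=16
s_p² = [11·7.179² + 15·8.060²]/26 = 59.2829
SE = √(s_p²·(1/12+1/16)) = 2.9403
t = (46.917−55.188)/2.9403 = -2.8129
df = 26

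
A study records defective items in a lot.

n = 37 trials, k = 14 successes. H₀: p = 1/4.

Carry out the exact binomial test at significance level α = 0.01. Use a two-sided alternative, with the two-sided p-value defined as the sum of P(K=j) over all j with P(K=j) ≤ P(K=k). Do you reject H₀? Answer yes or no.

Exact binomial: n=37, k=14, p₀=1/4=0.2500
P(X=j) = C(n,j)·p₀^j·(1−p₀)^(n−j); p = Σ P(X=j) over j with P(X=j) ≤ P(X=14)
p-value (two-sided) = 0.08604
At α=0.01: p ≥ α → fail to reject H₀

reject H₀: no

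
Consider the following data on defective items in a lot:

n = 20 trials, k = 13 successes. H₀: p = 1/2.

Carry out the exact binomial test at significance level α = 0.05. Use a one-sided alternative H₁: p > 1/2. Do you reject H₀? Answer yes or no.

reject H₀: no

Exact binomial: n=20, k=13, p₀=1/2=0.5000
P(X≥13) from Σ C(n,i)·p₀^i·(1−p₀)^(n−i)
p-value (one-sided, H₁ greater) = 0.13159
At α=0.05: p ≥ α → fail to reject H₀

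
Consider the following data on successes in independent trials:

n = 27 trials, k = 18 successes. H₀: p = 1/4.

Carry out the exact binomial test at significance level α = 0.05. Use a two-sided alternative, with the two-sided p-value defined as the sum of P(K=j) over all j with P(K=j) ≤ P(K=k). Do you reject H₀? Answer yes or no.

Exact binomial: n=27, k=18, p₀=1/4=0.2500
P(X=j) = C(n,j)·p₀^j·(1−p₀)^(n−j); p = Σ P(X=j) over j with P(X=j) ≤ P(X=18)
p-value (two-sided) = 0.00001
At α=0.05: p < α → reject H₀

reject H₀: yes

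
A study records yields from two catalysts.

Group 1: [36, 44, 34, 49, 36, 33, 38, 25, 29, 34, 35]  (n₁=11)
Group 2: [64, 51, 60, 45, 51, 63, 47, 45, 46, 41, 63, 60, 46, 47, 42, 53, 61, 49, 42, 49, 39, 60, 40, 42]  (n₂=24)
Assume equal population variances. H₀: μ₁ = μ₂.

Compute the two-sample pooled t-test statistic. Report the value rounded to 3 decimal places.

x̄₁=35.727, s₁=6.513, n₁=11
x̄₂=50.250, s₂=8.237, n₂=24
s_p² = [10·6.513² + 23·8.237²]/33 = 60.1419
SE = √(s_p²·(1/11+1/24)) = 2.8237
t = (35.727−50.250)/2.8237 = -5.1431
df = 33

test statistic = -5.143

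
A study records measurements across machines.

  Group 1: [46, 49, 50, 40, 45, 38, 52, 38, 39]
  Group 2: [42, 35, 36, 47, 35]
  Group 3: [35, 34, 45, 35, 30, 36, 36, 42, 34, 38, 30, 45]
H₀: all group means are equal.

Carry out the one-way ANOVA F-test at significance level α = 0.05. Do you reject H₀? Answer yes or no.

reject H₀: yes

Group means [44.11, 39.00, 36.67], grand mean 39.692
SSB = Σnᵢ(x̄ᵢ−x̄)² = 287.983; SSW = ΣΣ(x−x̄ᵢ)² = 635.556
MSB = 287.983/2 = 143.9915; MSW = 635.556/23 = 27.6329
F = MSB/MSW = 5.2109
df = (2, 23)
p-value (upper-tail) = 0.01360
At α=0.05: p < α → reject H₀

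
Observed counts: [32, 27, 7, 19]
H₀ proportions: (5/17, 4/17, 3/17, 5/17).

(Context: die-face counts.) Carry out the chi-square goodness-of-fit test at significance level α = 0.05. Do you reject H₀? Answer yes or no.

n = 85; E_i = n·p_i = [25.00, 20.00, 15.00, 25.00]
χ² = (32−25.00)²/25.00 + (27−20.00)²/20.00 + (7−15.00)²/15.00 + (19−25.00)²/25.00 = 10.1167
df = 3
p-value (upper-tail) = 0.01760
At α=0.05: p < α → reject H₀

reject H₀: yes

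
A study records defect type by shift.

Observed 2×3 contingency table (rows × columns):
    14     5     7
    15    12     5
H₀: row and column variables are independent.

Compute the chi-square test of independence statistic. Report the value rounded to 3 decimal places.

Row totals [26, 32], col totals [29, 17, 12], n=58
χ² = (14−13.00)²/13.00 + (5−7.62)²/7.62 + (7−5.38)²/5.38 + (15−16.00)²/16.00 + (12−9.38)²/9.38 + (5−6.62)²/6.62 = 2.6579
df = 2

test statistic = 2.658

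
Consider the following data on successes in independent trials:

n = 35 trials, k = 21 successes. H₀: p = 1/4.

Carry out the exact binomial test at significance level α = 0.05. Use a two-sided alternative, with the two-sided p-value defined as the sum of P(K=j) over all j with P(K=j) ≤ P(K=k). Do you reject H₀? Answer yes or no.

reject H₀: yes

Exact binomial: n=35, k=21, p₀=1/4=0.2500
P(X=j) = C(n,j)·p₀^j·(1−p₀)^(n−j); p = Σ P(X=j) over j with P(X=j) ≤ P(X=21)
p-value (two-sided) = 0.00001
At α=0.05: p < α → reject H₀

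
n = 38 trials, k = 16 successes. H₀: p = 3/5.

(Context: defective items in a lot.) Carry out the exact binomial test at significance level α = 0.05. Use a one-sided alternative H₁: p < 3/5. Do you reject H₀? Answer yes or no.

reject H₀: yes

Exact binomial: n=38, k=16, p₀=3/5=0.6000
P(X≤16) from Σ C(n,i)·p₀^i·(1−p₀)^(n−i)
p-value (one-sided, H₁ less) = 0.01946
At α=0.05: p < α → reject H₀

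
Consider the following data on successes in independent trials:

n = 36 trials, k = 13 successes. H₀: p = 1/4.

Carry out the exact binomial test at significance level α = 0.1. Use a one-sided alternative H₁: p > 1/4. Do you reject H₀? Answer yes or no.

reject H₀: yes

Exact binomial: n=36, k=13, p₀=1/4=0.2500
P(X≥13) from Σ C(n,i)·p₀^i·(1−p₀)^(n−i)
p-value (one-sided, H₁ greater) = 0.09221
At α=0.1: p < α → reject H₀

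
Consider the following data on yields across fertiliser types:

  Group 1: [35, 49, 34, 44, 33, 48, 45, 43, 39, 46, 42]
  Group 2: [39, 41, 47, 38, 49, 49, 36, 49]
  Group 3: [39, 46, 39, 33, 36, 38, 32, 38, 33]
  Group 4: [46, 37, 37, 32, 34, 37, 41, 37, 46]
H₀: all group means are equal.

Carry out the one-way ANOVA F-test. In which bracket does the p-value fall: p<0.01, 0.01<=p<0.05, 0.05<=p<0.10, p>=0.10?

Group means [41.64, 43.50, 37.11, 38.56], grand mean 40.189
SSB = Σnᵢ(x̄ᵢ−x̄)² = 220.019; SSW = ΣΣ(x−x̄ᵢ)² = 871.657
MSB = 220.019/3 = 73.3397; MSW = 871.657/33 = 26.4138
F = MSB/MSW = 2.7766
df = (3, 33)
p-value (upper-tail) = 0.05663
→ bracket: 0.05<=p<0.10

p-value bracket: 0.05<=p<0.10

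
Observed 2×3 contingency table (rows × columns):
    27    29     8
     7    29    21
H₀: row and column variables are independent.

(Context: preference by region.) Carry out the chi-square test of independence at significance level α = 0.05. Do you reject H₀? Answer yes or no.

Row totals [64, 57], col totals [34, 58, 29], n=121
χ² = (27−17.98)²/17.98 + (29−30.68)²/30.68 + (8−15.34)²/15.34 + (7−16.02)²/16.02 + (29−27.32)²/27.32 + (21−13.66)²/13.66 = 17.2450
df = 2
p-value (upper-tail) = 0.00018
At α=0.05: p < α → reject H₀

reject H₀: yes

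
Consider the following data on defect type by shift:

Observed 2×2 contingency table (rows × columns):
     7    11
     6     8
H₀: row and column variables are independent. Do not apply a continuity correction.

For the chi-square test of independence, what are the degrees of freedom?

degrees of freedom = 1

df = (r−1)(c−1) = (2−1)·(2−1) = 1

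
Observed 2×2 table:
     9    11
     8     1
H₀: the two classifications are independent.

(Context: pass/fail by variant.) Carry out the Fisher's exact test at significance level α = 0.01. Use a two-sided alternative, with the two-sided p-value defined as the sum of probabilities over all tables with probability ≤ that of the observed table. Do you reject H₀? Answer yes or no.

Margins: r₁=20, r₂=9, c₁=17, c₂=12, n=29
p_obs = C(20,9)·C(9,8)/C(29,17); sum pmf over tables with pmf ≤ p_obs
p-value (two-sided) = 0.04317
At α=0.01: p ≥ α → fail to reject H₀

reject H₀: no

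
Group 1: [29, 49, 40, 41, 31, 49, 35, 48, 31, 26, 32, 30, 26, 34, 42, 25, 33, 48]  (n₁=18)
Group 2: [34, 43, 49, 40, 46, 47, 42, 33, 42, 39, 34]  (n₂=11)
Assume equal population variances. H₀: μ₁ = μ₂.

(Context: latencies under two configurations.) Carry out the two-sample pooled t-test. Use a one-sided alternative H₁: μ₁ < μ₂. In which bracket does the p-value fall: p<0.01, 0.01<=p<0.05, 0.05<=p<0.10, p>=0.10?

p-value bracket: 0.05<=p<0.10

x̄₁=36.056, s₁=8.363, n₁=18
x̄₂=40.818, s₂=5.456, n₂=11
s_p² = [17·8.363² + 10·5.456²]/27 = 55.0585
SE = √(s_p²·(1/18+1/11)) = 2.8397
t = (36.056−40.818)/2.8397 = -1.6771
df = 27
p-value (one-sided, H₁ less) = 0.05253
→ bracket: 0.05<=p<0.10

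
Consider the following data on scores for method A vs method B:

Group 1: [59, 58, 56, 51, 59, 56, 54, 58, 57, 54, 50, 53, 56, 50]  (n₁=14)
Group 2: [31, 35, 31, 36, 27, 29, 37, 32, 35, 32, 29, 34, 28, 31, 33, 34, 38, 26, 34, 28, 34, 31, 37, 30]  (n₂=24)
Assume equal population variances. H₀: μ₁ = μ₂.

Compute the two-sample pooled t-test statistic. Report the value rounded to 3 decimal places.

x̄₁=55.071, s₁=3.149, n₁=14
x̄₂=32.167, s₂=3.332, n₂=24
s_p² = [13·3.149² + 23·3.332²]/36 = 10.6739
SE = √(s_p²·(1/14+1/24)) = 1.0987
t = (55.071−32.167)/1.0987 = 20.8469
df = 36

test statistic = 20.847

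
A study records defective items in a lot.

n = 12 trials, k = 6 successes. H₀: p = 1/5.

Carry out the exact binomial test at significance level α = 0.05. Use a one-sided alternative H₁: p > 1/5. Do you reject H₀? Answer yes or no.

reject H₀: yes

Exact binomial: n=12, k=6, p₀=1/5=0.2000
P(X≥6) from Σ C(n,i)·p₀^i·(1−p₀)^(n−i)
p-value (one-sided, H₁ greater) = 0.01941
At α=0.05: p < α → reject H₀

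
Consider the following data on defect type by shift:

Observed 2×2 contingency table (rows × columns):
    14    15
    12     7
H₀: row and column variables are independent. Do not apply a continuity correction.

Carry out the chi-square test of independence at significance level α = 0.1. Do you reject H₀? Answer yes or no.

reject H₀: no

Row totals [29, 19], col totals [26, 22], n=48
χ² = (14−15.71)²/15.71 + (15−13.29)²/13.29 + (12−10.29)²/10.29 + (7−8.71)²/8.71 = 1.0241
df = 1
p-value (upper-tail) = 0.31156
At α=0.1: p ≥ α → fail to reject H₀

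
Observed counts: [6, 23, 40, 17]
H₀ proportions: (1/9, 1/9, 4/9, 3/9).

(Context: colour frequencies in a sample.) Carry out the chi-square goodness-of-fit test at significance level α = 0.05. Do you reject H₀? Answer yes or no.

reject H₀: yes

n = 86; E_i = n·p_i = [9.56, 9.56, 38.22, 28.67]
χ² = (6−9.56)²/9.56 + (23−9.56)²/9.56 + (40−38.22)²/38.22 + (17−28.67)²/28.67 = 25.0698
df = 3
p-value (upper-tail) = 0.00001
At α=0.05: p < α → reject H₀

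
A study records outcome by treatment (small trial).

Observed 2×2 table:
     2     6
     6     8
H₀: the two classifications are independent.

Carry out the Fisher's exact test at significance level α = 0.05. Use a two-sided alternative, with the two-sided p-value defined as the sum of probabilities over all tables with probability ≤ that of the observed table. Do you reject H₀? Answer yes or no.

Margins: r₁=8, r₂=14, c₁=8, c₂=14, n=22
p_obs = C(8,2)·C(14,6)/C(22,8); sum pmf over tables with pmf ≤ p_obs
p-value (two-sided) = 0.64940
At α=0.05: p ≥ α → fail to reject H₀

reject H₀: no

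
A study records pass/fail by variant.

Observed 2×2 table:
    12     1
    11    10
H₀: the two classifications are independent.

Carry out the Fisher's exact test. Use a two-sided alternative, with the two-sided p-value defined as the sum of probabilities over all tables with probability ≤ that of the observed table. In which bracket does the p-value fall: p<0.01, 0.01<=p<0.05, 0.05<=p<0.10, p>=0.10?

Margins: r₁=13, r₂=21, c₁=23, c₂=11, n=34
p_obs = C(13,12)·C(21,11)/C(34,23); sum pmf over tables with pmf ≤ p_obs
p-value (two-sided) = 0.02379
→ bracket: 0.01<=p<0.05

p-value bracket: 0.01<=p<0.05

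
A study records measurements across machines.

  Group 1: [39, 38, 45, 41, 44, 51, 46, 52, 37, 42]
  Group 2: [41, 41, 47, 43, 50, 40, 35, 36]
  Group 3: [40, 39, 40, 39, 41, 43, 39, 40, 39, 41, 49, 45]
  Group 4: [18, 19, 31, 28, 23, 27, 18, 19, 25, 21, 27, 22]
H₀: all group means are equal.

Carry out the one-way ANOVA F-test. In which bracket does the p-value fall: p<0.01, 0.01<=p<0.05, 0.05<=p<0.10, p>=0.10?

p-value bracket: p<0.01

Group means [43.50, 41.62, 41.25, 23.17], grand mean 36.690
SSB = Σnᵢ(x̄ᵢ−x̄)² = 3102.685; SSW = ΣΣ(x−x̄ᵢ)² = 732.292
MSB = 3102.685/3 = 1034.2282; MSW = 732.292/38 = 19.2708
F = MSB/MSW = 53.6681
df = (3, 38)
p-value (upper-tail) = 0.00000
→ bracket: p<0.01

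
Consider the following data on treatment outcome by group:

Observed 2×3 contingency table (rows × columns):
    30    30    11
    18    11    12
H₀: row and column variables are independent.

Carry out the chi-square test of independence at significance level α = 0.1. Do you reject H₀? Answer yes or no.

Row totals [71, 41], col totals [48, 41, 23], n=112
χ² = (30−30.43)²/30.43 + (30−25.99)²/25.99 + (11−14.58)²/14.58 + (18−17.57)²/17.57 + (11−15.01)²/15.01 + (12−8.42)²/8.42 = 4.1073
df = 2
p-value (upper-tail) = 0.12826
At α=0.1: p ≥ α → fail to reject H₀

reject H₀: no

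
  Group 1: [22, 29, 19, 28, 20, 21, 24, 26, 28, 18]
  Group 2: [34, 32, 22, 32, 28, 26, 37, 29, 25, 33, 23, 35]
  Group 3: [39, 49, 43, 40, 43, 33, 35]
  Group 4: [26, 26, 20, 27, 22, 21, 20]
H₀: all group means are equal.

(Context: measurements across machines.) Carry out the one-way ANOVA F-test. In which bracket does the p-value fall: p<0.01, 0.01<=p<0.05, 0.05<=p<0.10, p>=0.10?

Group means [23.50, 29.67, 40.29, 23.14], grand mean 28.750
SSB = Σnᵢ(x̄ᵢ−x̄)² = 1437.298; SSW = ΣΣ(x−x̄ᵢ)² = 643.452
MSB = 1437.298/3 = 479.0992; MSW = 643.452/32 = 20.1079
F = MSB/MSW = 23.8264
df = (3, 32)
p-value (upper-tail) = 0.00000
→ bracket: p<0.01

p-value bracket: p<0.01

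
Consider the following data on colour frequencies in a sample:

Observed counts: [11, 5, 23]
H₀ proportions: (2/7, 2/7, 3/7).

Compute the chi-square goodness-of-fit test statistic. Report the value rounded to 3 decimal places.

test statistic = 5.752

n = 39; E_i = n·p_i = [11.14, 11.14, 16.71]
χ² = (11−11.14)²/11.14 + (5−11.14)²/11.14 + (23−16.71)²/16.71 = 5.7521
df = 2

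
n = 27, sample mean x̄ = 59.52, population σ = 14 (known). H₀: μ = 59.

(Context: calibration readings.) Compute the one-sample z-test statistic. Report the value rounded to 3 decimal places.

test statistic = 0.193

SE = σ/√n = 14/√27 = 2.6943
z = (x̄−μ₀)/SE = (59.52−59)/2.6943 = 0.1930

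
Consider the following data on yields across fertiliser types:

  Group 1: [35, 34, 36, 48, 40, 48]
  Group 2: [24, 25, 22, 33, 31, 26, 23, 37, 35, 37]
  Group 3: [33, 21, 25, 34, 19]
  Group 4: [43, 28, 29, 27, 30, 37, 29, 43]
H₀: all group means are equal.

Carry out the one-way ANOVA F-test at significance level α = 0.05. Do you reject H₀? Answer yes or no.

Group means [40.17, 29.30, 26.40, 33.25], grand mean 32.138
SSB = Σnᵢ(x̄ᵢ−x̄)² = 641.815; SSW = ΣΣ(x−x̄ᵢ)² = 1027.633
MSB = 641.815/3 = 213.9383; MSW = 1027.633/25 = 41.1053
F = MSB/MSW = 5.2046
df = (3, 25)
p-value (upper-tail) = 0.00625
At α=0.05: p < α → reject H₀

reject H₀: yes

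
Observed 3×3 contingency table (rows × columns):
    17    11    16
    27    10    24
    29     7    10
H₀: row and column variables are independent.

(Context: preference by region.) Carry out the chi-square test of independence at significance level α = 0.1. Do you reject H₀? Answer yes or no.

Row totals [44, 61, 46], col totals [73, 28, 50], n=151
χ² = (17−21.27)²/21.27 + (11−8.16)²/8.16 + (16−14.57)²/14.57 + (27−29.49)²/29.49 + (10−11.31)²/11.31 + (24−20.20)²/20.20 + (29−22.24)²/22.24 + (7−8.53)²/8.53 + (10−15.23)²/15.23 = 7.1924
df = 4
p-value (upper-tail) = 0.12606
At α=0.1: p ≥ α → fail to reject H₀

reject H₀: no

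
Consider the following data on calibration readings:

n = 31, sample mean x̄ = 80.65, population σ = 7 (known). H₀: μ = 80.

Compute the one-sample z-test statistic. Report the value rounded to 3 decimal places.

SE = σ/√n = 7/√31 = 1.2572
z = (x̄−μ₀)/SE = (80.65−80)/1.2572 = 0.5170

test statistic = 0.517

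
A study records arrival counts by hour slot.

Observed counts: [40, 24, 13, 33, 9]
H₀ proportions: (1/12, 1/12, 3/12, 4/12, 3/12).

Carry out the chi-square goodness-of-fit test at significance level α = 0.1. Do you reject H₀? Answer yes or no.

n = 119; E_i = n·p_i = [9.92, 9.92, 29.75, 39.67, 29.75]
χ² = (40−9.92)²/9.92 + (24−9.92)²/9.92 + (13−29.75)²/29.75 + (33−39.67)²/39.67 + (9−29.75)²/29.75 = 136.2857
df = 4
p-value (upper-tail) = 0.00000
At α=0.1: p < α → reject H₀

reject H₀: yes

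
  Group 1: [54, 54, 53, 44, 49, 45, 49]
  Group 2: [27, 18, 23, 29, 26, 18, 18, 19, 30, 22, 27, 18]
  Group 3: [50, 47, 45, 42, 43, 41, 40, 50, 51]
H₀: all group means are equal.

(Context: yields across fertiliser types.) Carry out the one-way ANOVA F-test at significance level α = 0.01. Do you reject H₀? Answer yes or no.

Group means [49.71, 22.92, 45.44], grand mean 36.857
SSB = Σnᵢ(x̄ᵢ−x̄)² = 4152.861; SSW = ΣΣ(x−x̄ᵢ)² = 488.567
MSB = 4152.861/2 = 2076.4306; MSW = 488.567/25 = 19.5427
F = MSB/MSW = 106.2510
df = (2, 25)
p-value (upper-tail) = 0.00000
At α=0.01: p < α → reject H₀

reject H₀: yes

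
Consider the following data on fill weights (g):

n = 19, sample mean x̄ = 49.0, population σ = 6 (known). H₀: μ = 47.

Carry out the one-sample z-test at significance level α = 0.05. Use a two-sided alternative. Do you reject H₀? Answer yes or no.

SE = σ/√n = 6/√19 = 1.3765
z = (x̄−μ₀)/SE = (49.0−47)/1.3765 = 1.4530
p-value (two-sided) = 0.14623
At α=0.05: p ≥ α → fail to reject H₀

reject H₀: no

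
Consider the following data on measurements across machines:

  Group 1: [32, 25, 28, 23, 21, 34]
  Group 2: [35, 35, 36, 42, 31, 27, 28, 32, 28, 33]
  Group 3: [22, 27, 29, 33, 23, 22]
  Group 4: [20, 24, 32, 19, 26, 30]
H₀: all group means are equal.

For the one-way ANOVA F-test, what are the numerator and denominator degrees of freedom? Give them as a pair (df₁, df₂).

k = 4 groups, N = 28 total
df = (k−1, N−k) = (4−1, 28−4) = (3, 24)

degrees of freedom = [3, 24]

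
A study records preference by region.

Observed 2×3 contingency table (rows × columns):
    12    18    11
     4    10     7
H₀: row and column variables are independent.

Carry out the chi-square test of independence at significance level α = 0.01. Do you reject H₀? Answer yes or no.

Row totals [41, 21], col totals [16, 28, 18], n=62
χ² = (12−10.58)²/10.58 + (18−18.52)²/18.52 + (11−11.90)²/11.90 + (4−5.42)²/5.42 + (10−9.48)²/9.48 + (7−6.10)²/6.10 = 0.8070
df = 2
p-value (upper-tail) = 0.66799
At α=0.01: p ≥ α → fail to reject H₀

reject H₀: no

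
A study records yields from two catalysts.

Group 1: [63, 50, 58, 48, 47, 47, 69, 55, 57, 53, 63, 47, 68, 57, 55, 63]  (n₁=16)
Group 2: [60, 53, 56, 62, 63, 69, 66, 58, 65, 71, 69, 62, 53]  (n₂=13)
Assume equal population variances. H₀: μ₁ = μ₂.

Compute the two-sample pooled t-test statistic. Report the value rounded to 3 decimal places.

test statistic = -2.301

x̄₁=56.250, s₁=7.389, n₁=16
x̄₂=62.077, s₂=5.937, n₂=13
s_p² = [15·7.389² + 12·5.937²]/27 = 45.9972
SE = √(s_p²·(1/16+1/13)) = 2.5324
t = (56.250−62.077)/2.5324 = -2.3009
df = 27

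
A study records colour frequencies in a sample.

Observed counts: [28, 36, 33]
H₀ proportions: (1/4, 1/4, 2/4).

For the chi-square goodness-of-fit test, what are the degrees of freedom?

degrees of freedom = 2

df = k − 1 = 3 − 1 = 2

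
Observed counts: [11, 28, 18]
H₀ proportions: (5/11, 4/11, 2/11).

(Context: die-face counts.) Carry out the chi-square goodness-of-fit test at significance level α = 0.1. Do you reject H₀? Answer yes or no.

n = 57; E_i = n·p_i = [25.91, 20.73, 10.36]
χ² = (11−25.91)²/25.91 + (28−20.73)²/20.73 + (18−10.36)²/10.36 = 16.7579
df = 2
p-value (upper-tail) = 0.00023
At α=0.1: p < α → reject H₀

reject H₀: yes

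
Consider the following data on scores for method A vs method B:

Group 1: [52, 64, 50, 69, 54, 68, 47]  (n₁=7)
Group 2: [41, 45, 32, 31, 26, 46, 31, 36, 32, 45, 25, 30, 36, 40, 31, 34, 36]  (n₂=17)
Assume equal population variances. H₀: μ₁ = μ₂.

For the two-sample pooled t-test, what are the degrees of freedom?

df = n₁ + n₂ − 2 = 7 + 17 − 2 = 22

degrees of freedom = 22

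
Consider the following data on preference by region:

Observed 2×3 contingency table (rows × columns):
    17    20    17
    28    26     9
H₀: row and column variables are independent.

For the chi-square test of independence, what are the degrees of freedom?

df = (r−1)(c−1) = (2−1)·(3−1) = 2

degrees of freedom = 2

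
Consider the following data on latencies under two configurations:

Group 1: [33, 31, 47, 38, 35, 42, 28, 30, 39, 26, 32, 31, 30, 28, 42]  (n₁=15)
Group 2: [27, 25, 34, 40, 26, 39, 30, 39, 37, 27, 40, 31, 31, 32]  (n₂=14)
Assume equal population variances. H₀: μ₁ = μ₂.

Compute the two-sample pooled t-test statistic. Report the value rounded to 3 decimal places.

x̄₁=34.133, s₁=6.151, n₁=15
x̄₂=32.714, s₂=5.469, n₂=14
s_p² = [14·6.151² + 13·5.469²]/27 = 34.0219
SE = √(s_p²·(1/15+1/14)) = 2.1675
t = (34.133−32.714)/2.1675 = 0.6547
df = 27

test statistic = 0.655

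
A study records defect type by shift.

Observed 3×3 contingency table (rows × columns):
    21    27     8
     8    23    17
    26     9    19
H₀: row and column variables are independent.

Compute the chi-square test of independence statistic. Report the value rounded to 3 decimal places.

Row totals [56, 48, 54], col totals [55, 59, 44], n=158
χ² = (21−19.49)²/19.49 + (27−20.91)²/20.91 + (8−15.59)²/15.59 + (8−16.71)²/16.71 + (23−17.92)²/17.92 + (17−13.37)²/13.37 + (26−18.80)²/18.80 + (9−20.16)²/20.16 + (19−15.04)²/15.04 = 22.5371
df = 4

test statistic = 22.537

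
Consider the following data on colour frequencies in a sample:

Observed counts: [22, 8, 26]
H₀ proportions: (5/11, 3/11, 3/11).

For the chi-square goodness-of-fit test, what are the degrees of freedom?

df = k − 1 = 3 − 1 = 2

degrees of freedom = 2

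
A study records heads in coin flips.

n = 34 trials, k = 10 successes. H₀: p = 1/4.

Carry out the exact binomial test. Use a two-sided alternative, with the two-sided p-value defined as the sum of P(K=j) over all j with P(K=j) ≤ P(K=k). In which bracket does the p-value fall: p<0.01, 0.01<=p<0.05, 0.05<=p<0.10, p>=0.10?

p-value bracket: p>=0.10

Exact binomial: n=34, k=10, p₀=1/4=0.2500
P(X=j) = C(n,j)·p₀^j·(1−p₀)^(n−j); p = Σ P(X=j) over j with P(X=j) ≤ P(X=10)
p-value (two-sided) = 0.55407
→ bracket: p>=0.10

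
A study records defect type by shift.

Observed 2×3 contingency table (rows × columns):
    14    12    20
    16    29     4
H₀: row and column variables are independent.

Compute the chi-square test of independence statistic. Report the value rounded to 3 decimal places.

Row totals [46, 49], col totals [30, 41, 24], n=95
χ² = (14−14.53)²/14.53 + (12−19.85)²/19.85 + (20−11.62)²/11.62 + (16−15.47)²/15.47 + (29−21.15)²/21.15 + (4−12.38)²/12.38 = 17.7718
df = 2

test statistic = 17.772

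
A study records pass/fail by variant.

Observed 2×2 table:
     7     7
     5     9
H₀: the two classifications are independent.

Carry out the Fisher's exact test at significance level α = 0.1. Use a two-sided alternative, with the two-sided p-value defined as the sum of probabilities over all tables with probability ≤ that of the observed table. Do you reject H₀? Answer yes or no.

Margins: r₁=14, r₂=14, c₁=12, c₂=16, n=28
p_obs = C(14,7)·C(14,5)/C(28,12); sum pmf over tables with pmf ≤ p_obs
p-value (two-sided) = 0.70357
At α=0.1: p ≥ α → fail to reject H₀

reject H₀: no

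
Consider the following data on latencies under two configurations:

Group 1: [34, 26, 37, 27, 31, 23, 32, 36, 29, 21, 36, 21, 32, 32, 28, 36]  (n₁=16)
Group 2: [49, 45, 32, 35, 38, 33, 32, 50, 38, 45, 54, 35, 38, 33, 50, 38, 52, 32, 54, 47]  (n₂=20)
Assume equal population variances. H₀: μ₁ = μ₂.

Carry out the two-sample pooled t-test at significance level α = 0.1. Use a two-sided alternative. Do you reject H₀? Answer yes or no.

x̄₁=30.062, s₁=5.335, n₁=16
x̄₂=41.500, s₂=8.036, n₂=20
s_p² = [15·5.335² + 19·8.036²]/34 = 48.6452
SE = √(s_p²·(1/16+1/20)) = 2.3394
t = (30.062−41.500)/2.3394 = -4.8892
df = 34
p-value (two-sided) = 0.00002
At α=0.1: p < α → reject H₀

reject H₀: yes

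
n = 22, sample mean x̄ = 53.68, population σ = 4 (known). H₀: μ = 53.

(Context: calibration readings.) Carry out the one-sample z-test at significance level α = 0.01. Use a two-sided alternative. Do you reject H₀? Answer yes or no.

SE = σ/√n = 4/√22 = 0.8528
z = (x̄−μ₀)/SE = (53.68−53)/0.8528 = 0.7974
p-value (two-sided) = 0.42524
At α=0.01: p ≥ α → fail to reject H₀

reject H₀: no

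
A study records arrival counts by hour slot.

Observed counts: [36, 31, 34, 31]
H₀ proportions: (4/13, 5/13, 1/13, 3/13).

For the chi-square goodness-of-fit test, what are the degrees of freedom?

df = k − 1 = 4 − 1 = 3

degrees of freedom = 3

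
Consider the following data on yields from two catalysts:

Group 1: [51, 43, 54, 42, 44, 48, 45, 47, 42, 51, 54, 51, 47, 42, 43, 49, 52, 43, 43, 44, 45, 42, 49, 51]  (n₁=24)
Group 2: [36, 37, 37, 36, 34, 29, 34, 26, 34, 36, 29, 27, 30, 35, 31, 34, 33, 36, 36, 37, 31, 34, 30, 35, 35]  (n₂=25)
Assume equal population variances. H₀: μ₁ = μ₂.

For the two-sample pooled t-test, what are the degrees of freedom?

degrees of freedom = 47

df = n₁ + n₂ − 2 = 24 + 25 − 2 = 47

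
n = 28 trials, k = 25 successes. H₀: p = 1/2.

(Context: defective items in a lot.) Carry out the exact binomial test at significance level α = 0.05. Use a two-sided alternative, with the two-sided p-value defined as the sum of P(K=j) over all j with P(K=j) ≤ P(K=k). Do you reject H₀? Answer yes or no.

Exact binomial: n=28, k=25, p₀=1/2=0.5000
P(X=j) = C(n,j)·p₀^j·(1−p₀)^(n−j); p = Σ P(X=j) over j with P(X=j) ≤ P(X=25)
p-value (two-sided) = 0.00003
At α=0.05: p < α → reject H₀

reject H₀: yes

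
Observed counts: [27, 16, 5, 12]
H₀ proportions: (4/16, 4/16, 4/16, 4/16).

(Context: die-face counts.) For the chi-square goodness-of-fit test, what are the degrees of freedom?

df = k − 1 = 4 − 1 = 3

degrees of freedom = 3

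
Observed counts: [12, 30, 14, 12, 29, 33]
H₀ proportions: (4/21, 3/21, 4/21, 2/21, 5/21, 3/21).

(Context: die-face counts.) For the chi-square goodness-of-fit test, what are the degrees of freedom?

degrees of freedom = 5

df = k − 1 = 6 − 1 = 5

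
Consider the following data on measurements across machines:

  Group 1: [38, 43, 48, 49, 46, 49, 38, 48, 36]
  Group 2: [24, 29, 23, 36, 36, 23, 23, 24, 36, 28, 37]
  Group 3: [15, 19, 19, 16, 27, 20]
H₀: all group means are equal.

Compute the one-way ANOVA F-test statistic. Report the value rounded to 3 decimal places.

Group means [43.89, 29.00, 19.33], grand mean 31.923
SSB = Σnᵢ(x̄ᵢ−x̄)² = 2333.624; SSW = ΣΣ(x−x̄ᵢ)² = 682.222
MSB = 2333.624/2 = 1166.8120; MSW = 682.222/23 = 29.6618
F = MSB/MSW = 39.3371
df = (2, 23)

test statistic = 39.337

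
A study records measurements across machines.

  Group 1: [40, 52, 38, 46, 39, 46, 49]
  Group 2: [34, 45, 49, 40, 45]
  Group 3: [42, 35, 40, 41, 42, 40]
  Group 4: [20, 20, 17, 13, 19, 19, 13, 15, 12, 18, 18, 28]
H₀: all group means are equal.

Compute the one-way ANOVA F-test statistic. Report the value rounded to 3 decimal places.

Group means [44.29, 42.60, 40.00, 17.67], grand mean 32.500
SSB = Σnᵢ(x̄ᵢ−x̄)² = 4460.205; SSW = ΣΣ(x−x̄ᵢ)² = 545.295
MSB = 4460.205/3 = 1486.7349; MSW = 545.295/26 = 20.9729
F = MSB/MSW = 70.8884
df = (3, 26)

test statistic = 70.888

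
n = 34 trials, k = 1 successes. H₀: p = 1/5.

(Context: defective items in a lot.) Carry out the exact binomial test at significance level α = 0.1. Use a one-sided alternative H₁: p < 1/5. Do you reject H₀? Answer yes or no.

Exact binomial: n=34, k=1, p₀=1/5=0.2000
P(X≤1) from Σ C(n,i)·p₀^i·(1−p₀)^(n−i)
p-value (one-sided, H₁ less) = 0.00482
At α=0.1: p < α → reject H₀

reject H₀: yes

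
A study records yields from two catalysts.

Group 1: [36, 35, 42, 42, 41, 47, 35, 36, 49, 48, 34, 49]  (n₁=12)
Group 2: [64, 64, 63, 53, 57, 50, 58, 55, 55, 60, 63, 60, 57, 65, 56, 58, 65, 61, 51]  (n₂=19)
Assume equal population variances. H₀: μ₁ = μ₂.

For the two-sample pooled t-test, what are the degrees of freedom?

df = n₁ + n₂ − 2 = 12 + 19 − 2 = 29

degrees of freedom = 29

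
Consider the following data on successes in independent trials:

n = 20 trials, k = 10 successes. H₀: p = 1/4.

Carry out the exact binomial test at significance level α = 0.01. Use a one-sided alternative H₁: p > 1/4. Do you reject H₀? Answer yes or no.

reject H₀: no

Exact binomial: n=20, k=10, p₀=1/4=0.2500
P(X≥10) from Σ C(n,i)·p₀^i·(1−p₀)^(n−i)
p-value (one-sided, H₁ greater) = 0.01386
At α=0.01: p ≥ α → fail to reject H₀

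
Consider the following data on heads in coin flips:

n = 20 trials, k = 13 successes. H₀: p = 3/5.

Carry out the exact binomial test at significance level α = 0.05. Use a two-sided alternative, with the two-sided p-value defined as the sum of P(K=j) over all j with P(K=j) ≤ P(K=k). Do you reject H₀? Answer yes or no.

reject H₀: no

Exact binomial: n=20, k=13, p₀=3/5=0.6000
P(X=j) = C(n,j)·p₀^j·(1−p₀)^(n−j); p = Σ P(X=j) over j with P(X=j) ≤ P(X=13)
p-value (two-sided) = 0.82029
At α=0.05: p ≥ α → fail to reject H₀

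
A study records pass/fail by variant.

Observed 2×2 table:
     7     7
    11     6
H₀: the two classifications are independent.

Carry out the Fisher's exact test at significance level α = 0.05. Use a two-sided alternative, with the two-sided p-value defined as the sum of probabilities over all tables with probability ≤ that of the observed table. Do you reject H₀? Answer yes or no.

reject H₀: no

Margins: r₁=14, r₂=17, c₁=18, c₂=13, n=31
p_obs = C(14,7)·C(17,11)/C(31,18); sum pmf over tables with pmf ≤ p_obs
p-value (two-sided) = 0.48088
At α=0.05: p ≥ α → fail to reject H₀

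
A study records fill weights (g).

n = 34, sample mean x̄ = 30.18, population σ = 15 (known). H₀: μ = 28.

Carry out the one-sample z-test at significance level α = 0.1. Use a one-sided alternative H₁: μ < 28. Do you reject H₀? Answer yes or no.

SE = σ/√n = 15/√34 = 2.5725
z = (x̄−μ₀)/SE = (30.18−28)/2.5725 = 0.8474
p-value (one-sided, H₁ less) = 0.80162
At α=0.1: p ≥ α → fail to reject H₀

reject H₀: no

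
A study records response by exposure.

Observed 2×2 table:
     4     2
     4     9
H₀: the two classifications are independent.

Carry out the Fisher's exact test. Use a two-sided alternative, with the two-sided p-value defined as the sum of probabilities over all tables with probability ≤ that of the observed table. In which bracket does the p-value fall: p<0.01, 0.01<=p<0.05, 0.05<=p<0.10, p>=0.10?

Margins: r₁=6, r₂=13, c₁=8, c₂=11, n=19
p_obs = C(6,4)·C(13,4)/C(19,8); sum pmf over tables with pmf ≤ p_obs
p-value (two-sided) = 0.31889
→ bracket: p>=0.10

p-value bracket: p>=0.10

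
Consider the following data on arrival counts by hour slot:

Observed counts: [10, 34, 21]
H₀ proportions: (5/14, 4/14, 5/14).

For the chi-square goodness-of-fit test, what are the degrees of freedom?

df = k − 1 = 3 − 1 = 2

degrees of freedom = 2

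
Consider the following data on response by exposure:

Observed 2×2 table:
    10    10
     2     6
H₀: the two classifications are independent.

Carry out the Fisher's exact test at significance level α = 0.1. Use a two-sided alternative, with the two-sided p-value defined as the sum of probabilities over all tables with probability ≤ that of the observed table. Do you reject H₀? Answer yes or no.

reject H₀: no

Margins: r₁=20, r₂=8, c₁=12, c₂=16, n=28
p_obs = C(20,10)·C(8,2)/C(28,12); sum pmf over tables with pmf ≤ p_obs
p-value (two-sided) = 0.40097
At α=0.1: p ≥ α → fail to reject H₀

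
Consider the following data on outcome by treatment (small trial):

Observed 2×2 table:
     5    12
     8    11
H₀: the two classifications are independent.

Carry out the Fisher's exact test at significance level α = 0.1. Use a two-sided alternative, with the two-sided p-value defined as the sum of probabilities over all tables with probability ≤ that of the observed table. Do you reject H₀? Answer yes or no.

Margins: r₁=17, r₂=19, c₁=13, c₂=23, n=36
p_obs = C(17,5)·C(19,8)/C(36,13); sum pmf over tables with pmf ≤ p_obs
p-value (two-sided) = 0.50179
At α=0.1: p ≥ α → fail to reject H₀

reject H₀: no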